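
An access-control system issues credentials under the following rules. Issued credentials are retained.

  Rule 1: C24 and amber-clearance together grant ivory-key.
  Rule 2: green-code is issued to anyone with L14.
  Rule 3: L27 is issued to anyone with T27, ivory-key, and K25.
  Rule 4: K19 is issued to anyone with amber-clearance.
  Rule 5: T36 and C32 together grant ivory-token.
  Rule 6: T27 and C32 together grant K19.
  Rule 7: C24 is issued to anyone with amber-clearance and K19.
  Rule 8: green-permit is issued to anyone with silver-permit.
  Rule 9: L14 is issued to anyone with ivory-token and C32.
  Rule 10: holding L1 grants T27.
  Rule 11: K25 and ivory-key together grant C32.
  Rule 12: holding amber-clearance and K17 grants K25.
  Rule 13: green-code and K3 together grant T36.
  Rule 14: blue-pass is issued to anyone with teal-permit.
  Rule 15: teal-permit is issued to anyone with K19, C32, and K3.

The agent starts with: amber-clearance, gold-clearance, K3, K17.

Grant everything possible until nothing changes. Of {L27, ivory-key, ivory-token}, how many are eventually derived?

Holding amber-clearance grants K19 (Rule 4).
Holding amber-clearance and K19 grants C24 (Rule 7).
Holding C24 and amber-clearance grants ivory-key (Rule 1).
L27 would need T27, ivory-key, and K25 (Rule 3), but T27 is never granted.
ivory-key: reached.
ivory-token would need T36 and C32 (Rule 5), but T36 is never granted.
Reached: ivory-key — 1 of the 3.

1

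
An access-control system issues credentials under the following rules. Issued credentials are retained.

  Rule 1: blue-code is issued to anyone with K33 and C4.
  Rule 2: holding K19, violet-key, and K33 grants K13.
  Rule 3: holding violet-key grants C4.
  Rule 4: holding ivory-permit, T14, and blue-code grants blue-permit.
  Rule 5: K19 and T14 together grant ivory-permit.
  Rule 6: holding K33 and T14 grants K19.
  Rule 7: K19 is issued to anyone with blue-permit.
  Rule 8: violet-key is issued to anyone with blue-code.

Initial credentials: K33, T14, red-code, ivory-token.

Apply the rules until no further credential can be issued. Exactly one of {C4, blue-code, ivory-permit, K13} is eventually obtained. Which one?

Holding K33 and T14 grants K19 (Rule 6).
Holding K19 and T14 grants ivory-permit (Rule 5).
C4 would need violet-key (Rule 3), but violet-key is never granted. blue-code would need K33 and C4 (Rule 1), but C4 is never granted. K13 would need K19, violet-key, and K33 (Rule 2), but violet-key is never granted.

ivory-permit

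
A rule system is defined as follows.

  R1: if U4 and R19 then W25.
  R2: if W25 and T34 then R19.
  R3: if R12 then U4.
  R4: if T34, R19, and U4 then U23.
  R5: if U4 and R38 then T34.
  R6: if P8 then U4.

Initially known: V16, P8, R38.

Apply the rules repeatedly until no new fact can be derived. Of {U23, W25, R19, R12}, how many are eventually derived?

0

U23 would need T34, R19, and U4 (R4), but R19 is never established.
W25 would need U4 and R19 (R1), but R19 is never established.
R19 would need W25 and T34 (R2), but W25 is never established.
No rule produces R12, and it is not given.
None of the 4 are reached.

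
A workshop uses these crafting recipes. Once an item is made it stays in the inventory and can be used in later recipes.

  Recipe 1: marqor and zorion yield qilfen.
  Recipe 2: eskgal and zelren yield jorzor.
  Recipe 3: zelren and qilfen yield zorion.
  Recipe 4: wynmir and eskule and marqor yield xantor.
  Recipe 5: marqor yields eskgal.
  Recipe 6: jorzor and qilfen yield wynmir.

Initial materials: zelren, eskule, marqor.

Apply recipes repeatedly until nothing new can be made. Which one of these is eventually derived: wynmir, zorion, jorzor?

jorzor

Using Recipe 5, marqor makes eskgal.
eskgal and zelren → jorzor (Recipe 2).
zorion would need zelren and qilfen (Recipe 3), but qilfen is never obtained. wynmir would need jorzor and qilfen (Recipe 6), but qilfen is never obtained.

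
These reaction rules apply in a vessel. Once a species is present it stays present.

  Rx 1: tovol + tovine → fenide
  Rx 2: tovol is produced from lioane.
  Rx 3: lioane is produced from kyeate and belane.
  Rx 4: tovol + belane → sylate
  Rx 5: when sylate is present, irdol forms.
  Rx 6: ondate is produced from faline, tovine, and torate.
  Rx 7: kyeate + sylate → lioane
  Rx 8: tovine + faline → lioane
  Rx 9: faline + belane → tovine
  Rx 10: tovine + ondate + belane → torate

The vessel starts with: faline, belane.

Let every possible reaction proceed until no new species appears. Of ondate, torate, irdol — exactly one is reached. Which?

faline and belane present → tovine forms (Rx 9).
tovine and faline present → lioane forms (Rx 8).
lioane present → tovol forms (Rx 2).
tovol and belane present → sylate forms (Rx 4).
sylate present → irdol forms (Rx 5).
ondate would need faline, tovine, and torate (Rx 6), but torate never forms. torate would need tovine, ondate, and belane (Rx 10), but ondate never forms.

irdol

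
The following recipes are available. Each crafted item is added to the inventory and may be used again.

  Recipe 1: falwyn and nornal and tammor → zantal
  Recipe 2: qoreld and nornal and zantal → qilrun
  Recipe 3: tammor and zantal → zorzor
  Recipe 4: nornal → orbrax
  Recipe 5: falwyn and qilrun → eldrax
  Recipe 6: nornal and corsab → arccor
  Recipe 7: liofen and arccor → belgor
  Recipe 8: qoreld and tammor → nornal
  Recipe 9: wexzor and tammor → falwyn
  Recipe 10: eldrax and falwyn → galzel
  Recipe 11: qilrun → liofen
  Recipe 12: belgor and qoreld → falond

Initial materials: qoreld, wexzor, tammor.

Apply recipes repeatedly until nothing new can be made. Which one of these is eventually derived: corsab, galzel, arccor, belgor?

qoreld and tammor → nornal (Recipe 8).
Using Recipe 9, wexzor and tammor make falwyn.
falwyn and nornal and tammor → zantal (Recipe 1).
Using Recipe 2, qoreld, nornal, and zantal make qilrun.
Using Recipe 5, falwyn and qilrun make eldrax.
Using Recipe 10, eldrax and falwyn make galzel.
belgor would need liofen and arccor (Recipe 7), but arccor is never obtained. arccor would need nornal and corsab (Recipe 6), but corsab is never obtained. No rule produces corsab, and it is not given.

galzel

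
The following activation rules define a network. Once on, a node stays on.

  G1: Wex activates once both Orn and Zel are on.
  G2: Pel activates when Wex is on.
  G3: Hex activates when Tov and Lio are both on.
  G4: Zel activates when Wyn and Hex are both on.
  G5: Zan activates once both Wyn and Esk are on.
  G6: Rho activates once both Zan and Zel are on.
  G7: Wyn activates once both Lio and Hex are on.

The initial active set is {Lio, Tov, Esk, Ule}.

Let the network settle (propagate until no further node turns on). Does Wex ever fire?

Wex would need Orn and Zel (G1), but Orn never turns on.

No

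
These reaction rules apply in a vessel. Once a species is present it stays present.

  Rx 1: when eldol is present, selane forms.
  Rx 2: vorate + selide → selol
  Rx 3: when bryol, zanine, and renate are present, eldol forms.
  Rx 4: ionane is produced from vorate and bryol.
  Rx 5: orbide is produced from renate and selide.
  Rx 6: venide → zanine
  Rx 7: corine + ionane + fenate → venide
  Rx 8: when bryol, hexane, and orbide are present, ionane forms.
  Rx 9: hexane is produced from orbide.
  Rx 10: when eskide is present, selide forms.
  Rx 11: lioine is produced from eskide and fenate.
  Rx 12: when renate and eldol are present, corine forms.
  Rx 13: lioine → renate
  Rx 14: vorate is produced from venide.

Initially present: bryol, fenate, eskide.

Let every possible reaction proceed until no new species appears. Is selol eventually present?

No

selol would need vorate and selide (Rx 2), but vorate never forms.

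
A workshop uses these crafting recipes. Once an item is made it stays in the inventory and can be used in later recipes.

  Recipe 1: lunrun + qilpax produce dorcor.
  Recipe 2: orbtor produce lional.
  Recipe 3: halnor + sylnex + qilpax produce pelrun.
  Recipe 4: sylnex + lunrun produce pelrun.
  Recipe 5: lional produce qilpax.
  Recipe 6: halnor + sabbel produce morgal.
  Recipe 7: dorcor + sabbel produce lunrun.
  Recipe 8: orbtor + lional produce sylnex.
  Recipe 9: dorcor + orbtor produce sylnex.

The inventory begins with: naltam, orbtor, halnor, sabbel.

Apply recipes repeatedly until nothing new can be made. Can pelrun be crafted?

orbtor → lional (Recipe 2).
Using Recipe 5, lional makes qilpax.
orbtor + lional → sylnex (Recipe 8).
Using Recipe 3, halnor, sylnex, and qilpax make pelrun.

Yes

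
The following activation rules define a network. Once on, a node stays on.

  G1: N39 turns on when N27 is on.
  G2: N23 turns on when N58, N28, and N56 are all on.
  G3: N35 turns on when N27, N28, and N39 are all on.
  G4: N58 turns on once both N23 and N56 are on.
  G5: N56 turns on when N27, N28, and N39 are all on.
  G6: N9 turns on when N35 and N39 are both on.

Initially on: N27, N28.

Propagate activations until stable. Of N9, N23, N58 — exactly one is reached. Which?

N27 is on, so N39 turns on (G1).
N27, N28, and N39 are on, so N35 turns on (G3).
N35 and N39 are on, so N9 turns on (G6).
N23 would need N58, N28, and N56 (G2), but N58 never turns on. N58 would need N23 and N56 (G4), but N23 never turns on.

N9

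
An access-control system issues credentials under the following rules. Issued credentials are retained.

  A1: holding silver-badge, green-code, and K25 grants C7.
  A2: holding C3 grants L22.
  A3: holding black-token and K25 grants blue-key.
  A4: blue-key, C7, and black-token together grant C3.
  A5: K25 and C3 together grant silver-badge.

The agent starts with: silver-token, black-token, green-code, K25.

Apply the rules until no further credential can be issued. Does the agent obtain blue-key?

Yes

Holding black-token and K25 grants blue-key (A3).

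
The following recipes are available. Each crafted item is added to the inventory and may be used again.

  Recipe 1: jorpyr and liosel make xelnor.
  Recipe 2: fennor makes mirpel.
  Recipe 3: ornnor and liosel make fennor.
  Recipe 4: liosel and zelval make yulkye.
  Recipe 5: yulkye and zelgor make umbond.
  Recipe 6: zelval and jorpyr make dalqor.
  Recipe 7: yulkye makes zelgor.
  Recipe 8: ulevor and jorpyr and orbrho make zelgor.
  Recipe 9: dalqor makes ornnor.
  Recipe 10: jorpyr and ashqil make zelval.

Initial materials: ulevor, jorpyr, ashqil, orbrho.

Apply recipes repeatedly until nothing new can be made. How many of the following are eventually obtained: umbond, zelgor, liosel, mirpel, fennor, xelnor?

ulevor and jorpyr and orbrho → zelgor (Recipe 8).
umbond would need yulkye and zelgor (Recipe 5), but yulkye is never obtained.
zelgor: reached.
No rule produces liosel, and it is not given.
mirpel would need fennor (Recipe 2), but fennor is never obtained.
fennor would need ornnor and liosel (Recipe 3), but liosel is never obtained.
xelnor would need jorpyr and liosel (Recipe 1), but liosel is never obtained.
Reached: zelgor — 1 of the 6.

1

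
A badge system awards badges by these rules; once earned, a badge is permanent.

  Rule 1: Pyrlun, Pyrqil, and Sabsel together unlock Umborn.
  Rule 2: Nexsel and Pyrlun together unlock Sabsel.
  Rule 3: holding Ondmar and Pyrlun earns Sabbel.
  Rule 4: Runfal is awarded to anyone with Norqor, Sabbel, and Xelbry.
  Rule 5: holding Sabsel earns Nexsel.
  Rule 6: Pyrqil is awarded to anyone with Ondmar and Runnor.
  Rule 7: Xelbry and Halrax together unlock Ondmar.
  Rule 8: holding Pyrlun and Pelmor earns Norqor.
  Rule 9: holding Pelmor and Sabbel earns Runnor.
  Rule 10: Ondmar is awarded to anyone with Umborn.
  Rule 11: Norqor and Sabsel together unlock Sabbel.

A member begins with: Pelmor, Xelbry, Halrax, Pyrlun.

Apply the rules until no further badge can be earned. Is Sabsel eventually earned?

No

Sabsel would need Nexsel and Pyrlun (Rule 2), but Nexsel is never earned.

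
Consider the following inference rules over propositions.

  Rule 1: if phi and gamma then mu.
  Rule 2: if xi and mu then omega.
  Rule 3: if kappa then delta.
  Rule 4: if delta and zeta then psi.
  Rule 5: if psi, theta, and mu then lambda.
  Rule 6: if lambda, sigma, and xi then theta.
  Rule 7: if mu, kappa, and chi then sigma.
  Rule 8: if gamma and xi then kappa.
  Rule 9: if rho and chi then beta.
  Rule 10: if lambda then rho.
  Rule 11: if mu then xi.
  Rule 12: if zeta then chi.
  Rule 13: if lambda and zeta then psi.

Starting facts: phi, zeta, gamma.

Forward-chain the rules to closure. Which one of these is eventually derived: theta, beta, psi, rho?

psi

From phi and gamma, Rule 1 gives mu.
mu holds, so xi follows (Rule 11).
From gamma and xi, Rule 8 gives kappa.
From kappa, Rule 3 gives delta.
From delta and zeta, Rule 4 gives psi.
rho would need lambda (Rule 10), but lambda is never established. theta would need lambda, sigma, and xi (Rule 6), but lambda is never established. beta would need rho and chi (Rule 9), but rho is never established.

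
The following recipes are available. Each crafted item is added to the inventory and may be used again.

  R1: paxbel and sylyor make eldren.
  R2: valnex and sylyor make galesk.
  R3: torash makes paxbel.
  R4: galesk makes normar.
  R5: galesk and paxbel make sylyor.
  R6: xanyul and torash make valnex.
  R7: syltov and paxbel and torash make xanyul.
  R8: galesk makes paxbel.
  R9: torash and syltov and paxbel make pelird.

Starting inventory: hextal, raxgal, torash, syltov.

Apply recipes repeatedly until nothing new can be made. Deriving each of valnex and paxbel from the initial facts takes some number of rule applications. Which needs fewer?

paxbel: Using R3, torash makes paxbel. [1 rule application]
valnex: torash → paxbel (R3). syltov and paxbel and torash → xanyul (R7). xanyul and torash → valnex (R6). [3 rule applications]
paxbel needs fewer.

paxbel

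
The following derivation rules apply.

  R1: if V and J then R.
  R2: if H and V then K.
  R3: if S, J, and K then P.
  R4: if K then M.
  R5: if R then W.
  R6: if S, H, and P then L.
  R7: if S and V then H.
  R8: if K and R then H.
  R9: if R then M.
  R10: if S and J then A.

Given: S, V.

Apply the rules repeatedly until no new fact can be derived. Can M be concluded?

S and V hold, so H follows (R7).
From H and V, R2 gives K.
K holds, so M follows (R4).

Yes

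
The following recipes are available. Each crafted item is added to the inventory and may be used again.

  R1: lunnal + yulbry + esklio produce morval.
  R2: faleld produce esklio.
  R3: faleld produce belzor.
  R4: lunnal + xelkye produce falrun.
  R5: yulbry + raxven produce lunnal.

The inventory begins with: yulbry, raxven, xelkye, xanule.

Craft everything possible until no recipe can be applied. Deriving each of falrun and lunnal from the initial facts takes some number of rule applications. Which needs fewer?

lunnal

lunnal: yulbry + raxven → lunnal (R5). [1 rule application]
falrun: yulbry + raxven → lunnal (R5). Using R4, lunnal and xelkye make falrun. [2 rule applications]
lunnal needs fewer.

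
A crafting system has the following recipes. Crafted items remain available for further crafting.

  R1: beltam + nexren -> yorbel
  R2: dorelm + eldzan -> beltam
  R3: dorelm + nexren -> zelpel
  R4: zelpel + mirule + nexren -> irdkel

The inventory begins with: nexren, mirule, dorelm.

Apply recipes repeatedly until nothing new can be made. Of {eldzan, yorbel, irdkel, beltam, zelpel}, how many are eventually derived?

dorelm + nexren -> zelpel (R3).
zelpel + mirule + nexren -> irdkel (R4).
No rule produces eldzan, and it is not given.
yorbel would need beltam and nexren (R1), but beltam is never obtained.
irdkel: reached.
beltam would need dorelm and eldzan (R2), but eldzan is never obtained.
zelpel: reached.
Reached: irdkel and zelpel — 2 of the 5.

2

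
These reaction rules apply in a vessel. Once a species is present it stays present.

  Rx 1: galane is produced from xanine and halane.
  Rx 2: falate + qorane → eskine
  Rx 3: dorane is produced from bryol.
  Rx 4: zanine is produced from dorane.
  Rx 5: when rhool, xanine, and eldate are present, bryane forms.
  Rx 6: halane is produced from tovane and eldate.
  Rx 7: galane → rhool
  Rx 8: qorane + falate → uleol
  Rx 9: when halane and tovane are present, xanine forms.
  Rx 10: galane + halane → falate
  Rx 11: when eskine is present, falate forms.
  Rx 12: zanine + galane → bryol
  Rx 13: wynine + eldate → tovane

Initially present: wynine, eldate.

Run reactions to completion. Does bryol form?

No

bryol would need zanine and galane (Rx 12), but zanine never forms.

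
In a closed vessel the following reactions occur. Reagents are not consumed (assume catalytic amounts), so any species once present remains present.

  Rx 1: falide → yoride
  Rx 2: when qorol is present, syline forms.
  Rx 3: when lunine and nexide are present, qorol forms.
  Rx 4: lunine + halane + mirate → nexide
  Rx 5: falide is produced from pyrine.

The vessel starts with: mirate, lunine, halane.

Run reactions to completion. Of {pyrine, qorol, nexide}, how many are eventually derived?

2

lunine, halane, and mirate present → nexide forms (Rx 4).
lunine and nexide present → qorol forms (Rx 3).
No rule produces pyrine, and it is not given.
qorol: reached.
nexide: reached.
Reached: qorol and nexide — 2 of the 3.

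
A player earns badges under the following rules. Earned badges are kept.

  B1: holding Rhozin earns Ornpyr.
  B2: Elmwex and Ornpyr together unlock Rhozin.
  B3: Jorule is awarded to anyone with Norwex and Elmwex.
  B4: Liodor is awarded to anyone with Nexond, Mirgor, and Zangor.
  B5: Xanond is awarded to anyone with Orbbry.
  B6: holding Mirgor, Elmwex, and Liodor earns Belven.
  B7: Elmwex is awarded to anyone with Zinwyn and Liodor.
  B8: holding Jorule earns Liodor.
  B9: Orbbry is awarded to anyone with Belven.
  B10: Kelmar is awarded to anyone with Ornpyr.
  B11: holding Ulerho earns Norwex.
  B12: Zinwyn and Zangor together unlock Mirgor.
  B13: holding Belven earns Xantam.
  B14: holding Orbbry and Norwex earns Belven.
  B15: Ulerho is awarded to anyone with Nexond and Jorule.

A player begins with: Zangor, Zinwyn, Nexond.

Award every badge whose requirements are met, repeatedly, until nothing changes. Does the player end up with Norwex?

No

Norwex would need Ulerho (B11), but Ulerho is never earned.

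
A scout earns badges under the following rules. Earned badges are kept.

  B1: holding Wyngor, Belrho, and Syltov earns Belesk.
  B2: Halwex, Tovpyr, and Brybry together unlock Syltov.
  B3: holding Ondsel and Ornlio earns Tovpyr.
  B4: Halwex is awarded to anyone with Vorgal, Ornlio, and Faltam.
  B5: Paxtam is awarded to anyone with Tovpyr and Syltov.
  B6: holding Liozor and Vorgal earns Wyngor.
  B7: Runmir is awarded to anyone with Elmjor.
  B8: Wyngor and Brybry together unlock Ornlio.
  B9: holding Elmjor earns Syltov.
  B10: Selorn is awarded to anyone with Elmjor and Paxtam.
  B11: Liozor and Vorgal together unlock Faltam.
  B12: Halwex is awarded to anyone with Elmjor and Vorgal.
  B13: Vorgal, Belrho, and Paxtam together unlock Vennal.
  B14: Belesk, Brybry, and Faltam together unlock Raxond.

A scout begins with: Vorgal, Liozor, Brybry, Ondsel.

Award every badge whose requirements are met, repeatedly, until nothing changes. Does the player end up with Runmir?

No

Runmir would need Elmjor (B7), but Elmjor is never earned.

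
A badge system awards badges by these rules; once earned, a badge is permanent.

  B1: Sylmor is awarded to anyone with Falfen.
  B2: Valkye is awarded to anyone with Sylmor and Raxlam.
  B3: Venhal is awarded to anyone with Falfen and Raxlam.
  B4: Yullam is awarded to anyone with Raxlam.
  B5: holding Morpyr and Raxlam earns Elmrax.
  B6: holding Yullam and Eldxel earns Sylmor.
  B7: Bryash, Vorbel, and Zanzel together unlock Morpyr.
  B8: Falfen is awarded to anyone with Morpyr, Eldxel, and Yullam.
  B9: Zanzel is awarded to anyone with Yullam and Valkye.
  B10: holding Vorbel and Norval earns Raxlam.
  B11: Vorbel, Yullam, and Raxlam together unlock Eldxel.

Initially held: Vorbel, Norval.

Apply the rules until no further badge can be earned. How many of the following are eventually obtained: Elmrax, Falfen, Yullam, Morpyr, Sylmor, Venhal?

2

With Vorbel and Norval, Raxlam is earned (B10).
With Raxlam, Yullam is earned (B4).
With Vorbel, Yullam, and Raxlam, Eldxel is earned (B11).
With Yullam and Eldxel, Sylmor is earned (B6).
Elmrax would need Morpyr and Raxlam (B5), but Morpyr is never earned.
Falfen would need Morpyr, Eldxel, and Yullam (B8), but Morpyr is never earned.
Yullam: reached.
Morpyr would need Bryash, Vorbel, and Zanzel (B7), but Bryash is never earned.
Sylmor: reached.
Venhal would need Falfen and Raxlam (B3), but Falfen is never earned.
Reached: Yullam and Sylmor — 2 of the 6.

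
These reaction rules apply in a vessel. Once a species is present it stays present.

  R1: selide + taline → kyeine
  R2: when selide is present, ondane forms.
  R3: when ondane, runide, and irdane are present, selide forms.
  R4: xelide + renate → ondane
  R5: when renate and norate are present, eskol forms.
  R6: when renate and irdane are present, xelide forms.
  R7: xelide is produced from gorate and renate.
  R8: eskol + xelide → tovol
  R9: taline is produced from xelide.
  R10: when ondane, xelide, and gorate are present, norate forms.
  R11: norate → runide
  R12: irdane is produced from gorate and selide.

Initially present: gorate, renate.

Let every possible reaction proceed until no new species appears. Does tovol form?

gorate and renate present → xelide forms (R7).
xelide and renate present → ondane forms (R4).
ondane, xelide, and gorate present → norate forms (R10).
renate and norate present → eskol forms (R5).
eskol and xelide present → tovol forms (R8).

Yes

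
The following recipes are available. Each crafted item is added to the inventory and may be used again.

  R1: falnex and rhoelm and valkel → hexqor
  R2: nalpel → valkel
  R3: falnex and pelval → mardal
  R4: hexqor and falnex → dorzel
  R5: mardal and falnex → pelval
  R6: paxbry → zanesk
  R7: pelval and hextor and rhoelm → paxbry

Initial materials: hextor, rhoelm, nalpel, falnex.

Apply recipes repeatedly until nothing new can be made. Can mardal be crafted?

mardal would need falnex and pelval (R3), but pelval is never obtained.

No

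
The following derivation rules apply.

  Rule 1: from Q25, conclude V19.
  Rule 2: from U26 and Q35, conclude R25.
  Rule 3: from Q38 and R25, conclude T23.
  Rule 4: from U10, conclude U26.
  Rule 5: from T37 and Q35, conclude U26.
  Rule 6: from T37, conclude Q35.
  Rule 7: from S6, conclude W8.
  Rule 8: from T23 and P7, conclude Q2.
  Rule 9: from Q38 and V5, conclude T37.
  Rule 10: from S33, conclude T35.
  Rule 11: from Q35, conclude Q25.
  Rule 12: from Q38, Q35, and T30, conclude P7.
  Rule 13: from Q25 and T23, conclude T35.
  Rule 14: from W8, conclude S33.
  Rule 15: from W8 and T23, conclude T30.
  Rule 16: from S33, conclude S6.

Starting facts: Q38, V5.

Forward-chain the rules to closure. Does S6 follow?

No

S6 would need S33 (Rule 16), but S33 is never established.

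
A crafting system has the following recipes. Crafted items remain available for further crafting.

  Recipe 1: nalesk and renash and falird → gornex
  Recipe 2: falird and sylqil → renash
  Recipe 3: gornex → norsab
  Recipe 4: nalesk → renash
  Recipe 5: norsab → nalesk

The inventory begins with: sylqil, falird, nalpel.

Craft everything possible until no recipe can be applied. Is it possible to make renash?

falird and sylqil → renash (Recipe 2).

Yes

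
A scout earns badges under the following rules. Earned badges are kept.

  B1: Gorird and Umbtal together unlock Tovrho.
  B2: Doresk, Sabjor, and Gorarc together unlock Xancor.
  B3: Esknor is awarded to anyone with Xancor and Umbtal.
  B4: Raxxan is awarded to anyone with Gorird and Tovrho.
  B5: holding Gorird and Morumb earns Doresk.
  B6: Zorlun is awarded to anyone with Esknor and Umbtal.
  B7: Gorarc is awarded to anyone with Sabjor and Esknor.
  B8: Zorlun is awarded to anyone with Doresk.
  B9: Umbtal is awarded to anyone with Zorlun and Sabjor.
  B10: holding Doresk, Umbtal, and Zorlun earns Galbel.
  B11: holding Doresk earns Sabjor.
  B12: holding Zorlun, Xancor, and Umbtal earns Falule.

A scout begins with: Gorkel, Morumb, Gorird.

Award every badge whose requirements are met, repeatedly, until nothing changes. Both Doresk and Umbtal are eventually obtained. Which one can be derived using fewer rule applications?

Doresk: With Gorird and Morumb, Doresk is earned (B5). [1 rule application]
Umbtal: With Gorird and Morumb, Doresk is earned (B5). With Doresk, Zorlun is earned (B8). With Doresk, Sabjor is earned (B11). With Zorlun and Sabjor, Umbtal is earned (B9). [4 rule applications]
Doresk needs fewer.

Doresk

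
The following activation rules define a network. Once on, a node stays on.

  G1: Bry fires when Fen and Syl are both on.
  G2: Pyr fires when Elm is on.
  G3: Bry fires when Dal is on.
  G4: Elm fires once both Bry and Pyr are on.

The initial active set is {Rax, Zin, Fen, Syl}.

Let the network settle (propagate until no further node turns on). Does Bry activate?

G1: Fen and Syl on → Bry on.

Yes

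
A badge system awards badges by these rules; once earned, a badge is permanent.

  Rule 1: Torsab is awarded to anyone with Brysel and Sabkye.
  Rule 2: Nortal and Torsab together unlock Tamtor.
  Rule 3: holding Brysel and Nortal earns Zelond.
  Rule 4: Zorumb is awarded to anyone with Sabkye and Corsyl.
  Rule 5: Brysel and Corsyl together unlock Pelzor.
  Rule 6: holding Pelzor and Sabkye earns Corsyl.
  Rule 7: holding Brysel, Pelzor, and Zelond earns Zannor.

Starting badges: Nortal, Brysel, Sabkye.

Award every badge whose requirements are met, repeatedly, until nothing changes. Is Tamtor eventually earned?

With Brysel and Sabkye, Torsab is earned (Rule 1).
With Nortal and Torsab, Tamtor is earned (Rule 2).

Yes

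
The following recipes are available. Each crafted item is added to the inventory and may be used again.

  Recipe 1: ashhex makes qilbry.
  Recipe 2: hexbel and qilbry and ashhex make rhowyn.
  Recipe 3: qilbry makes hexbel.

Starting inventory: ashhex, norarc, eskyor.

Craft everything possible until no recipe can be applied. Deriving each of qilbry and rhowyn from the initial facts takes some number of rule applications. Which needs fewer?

qilbry

qilbry: ashhex → qilbry (Recipe 1). [1 rule application]
rhowyn: ashhex → qilbry (Recipe 1). qilbry → hexbel (Recipe 3). hexbel and qilbry and ashhex → rhowyn (Recipe 2). [3 rule applications]
qilbry needs fewer.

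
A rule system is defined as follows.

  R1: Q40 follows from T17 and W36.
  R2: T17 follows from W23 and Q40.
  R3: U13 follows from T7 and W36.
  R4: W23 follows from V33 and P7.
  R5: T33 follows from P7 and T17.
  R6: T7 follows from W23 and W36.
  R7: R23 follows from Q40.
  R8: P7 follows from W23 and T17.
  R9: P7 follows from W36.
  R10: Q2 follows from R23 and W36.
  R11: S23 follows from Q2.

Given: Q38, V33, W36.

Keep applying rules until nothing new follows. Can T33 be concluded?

T33 would need P7 and T17 (R5), but T17 is never established.

No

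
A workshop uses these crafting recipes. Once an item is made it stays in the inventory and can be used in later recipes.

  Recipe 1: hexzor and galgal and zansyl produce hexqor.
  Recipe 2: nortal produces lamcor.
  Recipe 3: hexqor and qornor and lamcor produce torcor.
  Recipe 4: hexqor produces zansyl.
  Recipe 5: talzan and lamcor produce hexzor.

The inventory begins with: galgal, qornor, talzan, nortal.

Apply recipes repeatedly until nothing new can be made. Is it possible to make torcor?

torcor would need hexqor, qornor, and lamcor (Recipe 3), but hexqor is never obtained.

No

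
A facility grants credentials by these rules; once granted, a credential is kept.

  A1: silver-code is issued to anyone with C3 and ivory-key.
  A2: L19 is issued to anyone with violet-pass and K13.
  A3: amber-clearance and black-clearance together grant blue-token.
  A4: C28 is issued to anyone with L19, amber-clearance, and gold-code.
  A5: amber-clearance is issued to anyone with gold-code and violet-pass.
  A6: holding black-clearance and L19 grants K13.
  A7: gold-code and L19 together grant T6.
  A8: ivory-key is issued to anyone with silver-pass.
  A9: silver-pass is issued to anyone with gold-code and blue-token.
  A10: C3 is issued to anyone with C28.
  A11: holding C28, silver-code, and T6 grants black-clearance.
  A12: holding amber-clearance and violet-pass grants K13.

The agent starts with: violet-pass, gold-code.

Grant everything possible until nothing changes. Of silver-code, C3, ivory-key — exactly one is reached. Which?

C3

Holding gold-code and violet-pass grants amber-clearance (A5).
Holding amber-clearance and violet-pass grants K13 (A12).
Holding violet-pass and K13 grants L19 (A2).
Holding L19, amber-clearance, and gold-code grants C28 (A4).
Holding C28 grants C3 (A10).
ivory-key would need silver-pass (A8), but silver-pass is never granted. silver-code would need C3 and ivory-key (A1), but ivory-key is never granted.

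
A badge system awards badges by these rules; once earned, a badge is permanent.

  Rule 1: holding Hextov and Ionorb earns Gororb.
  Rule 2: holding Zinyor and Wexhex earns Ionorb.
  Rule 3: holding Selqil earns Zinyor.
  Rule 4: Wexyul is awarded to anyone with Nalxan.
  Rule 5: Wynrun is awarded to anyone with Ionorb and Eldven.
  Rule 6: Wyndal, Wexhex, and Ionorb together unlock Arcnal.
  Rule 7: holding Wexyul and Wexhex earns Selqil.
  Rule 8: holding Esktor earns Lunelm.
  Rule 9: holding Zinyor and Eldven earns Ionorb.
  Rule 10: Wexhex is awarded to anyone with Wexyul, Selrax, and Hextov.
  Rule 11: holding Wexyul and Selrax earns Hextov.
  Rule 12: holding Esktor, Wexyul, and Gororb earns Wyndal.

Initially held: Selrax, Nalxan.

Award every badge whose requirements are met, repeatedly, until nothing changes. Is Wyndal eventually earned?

No

Wyndal would need Esktor, Wexyul, and Gororb (Rule 12), but Esktor is never earned.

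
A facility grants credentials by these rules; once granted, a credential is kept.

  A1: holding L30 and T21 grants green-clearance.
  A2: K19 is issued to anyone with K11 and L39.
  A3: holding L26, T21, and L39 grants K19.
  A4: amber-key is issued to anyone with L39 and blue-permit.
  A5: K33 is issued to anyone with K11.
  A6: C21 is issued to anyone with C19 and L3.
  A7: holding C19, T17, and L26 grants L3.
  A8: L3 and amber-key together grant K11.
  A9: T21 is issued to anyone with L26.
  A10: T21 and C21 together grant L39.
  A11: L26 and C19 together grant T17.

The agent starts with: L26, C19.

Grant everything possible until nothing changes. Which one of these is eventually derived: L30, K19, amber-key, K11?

K19

Holding L26 and C19 grants T17 (A11).
Holding L26 grants T21 (A9).
Holding C19, T17, and L26 grants L3 (A7).
Holding C19 and L3 grants C21 (A6).
Holding T21 and C21 grants L39 (A10).
Holding L26, T21, and L39 grants K19 (A3).
No rule produces L30, and it is not given. amber-key would need L39 and blue-permit (A4), but blue-permit is never granted. K11 would need L3 and amber-key (A8), but amber-key is never granted.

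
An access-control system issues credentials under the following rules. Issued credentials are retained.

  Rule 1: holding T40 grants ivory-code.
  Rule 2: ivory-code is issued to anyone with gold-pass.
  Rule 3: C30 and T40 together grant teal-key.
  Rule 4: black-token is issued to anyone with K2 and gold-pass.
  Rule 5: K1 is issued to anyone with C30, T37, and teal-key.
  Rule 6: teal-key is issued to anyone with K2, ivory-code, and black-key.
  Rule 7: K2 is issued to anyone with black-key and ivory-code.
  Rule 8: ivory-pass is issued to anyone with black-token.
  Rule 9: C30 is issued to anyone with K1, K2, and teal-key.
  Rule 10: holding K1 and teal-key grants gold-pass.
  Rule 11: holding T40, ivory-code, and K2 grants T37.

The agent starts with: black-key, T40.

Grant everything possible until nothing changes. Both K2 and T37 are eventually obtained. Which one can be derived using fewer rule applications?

K2: Holding T40 grants ivory-code (Rule 1). Holding black-key and ivory-code grants K2 (Rule 7). [2 rule applications]
T37: Holding T40 grants ivory-code (Rule 1). Holding black-key and ivory-code grants K2 (Rule 7). Holding T40, ivory-code, and K2 grants T37 (Rule 11). [3 rule applications]
K2 needs fewer.

K2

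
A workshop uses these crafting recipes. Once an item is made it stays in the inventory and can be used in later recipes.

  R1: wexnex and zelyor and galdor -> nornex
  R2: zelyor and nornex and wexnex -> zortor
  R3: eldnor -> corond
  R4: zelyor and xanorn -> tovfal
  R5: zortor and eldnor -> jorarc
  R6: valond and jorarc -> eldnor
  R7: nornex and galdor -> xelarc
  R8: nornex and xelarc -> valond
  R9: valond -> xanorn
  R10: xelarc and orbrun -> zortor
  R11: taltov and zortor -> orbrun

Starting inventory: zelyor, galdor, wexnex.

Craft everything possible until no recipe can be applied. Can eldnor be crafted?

No

eldnor would need valond and jorarc (R6), but jorarc is never obtained.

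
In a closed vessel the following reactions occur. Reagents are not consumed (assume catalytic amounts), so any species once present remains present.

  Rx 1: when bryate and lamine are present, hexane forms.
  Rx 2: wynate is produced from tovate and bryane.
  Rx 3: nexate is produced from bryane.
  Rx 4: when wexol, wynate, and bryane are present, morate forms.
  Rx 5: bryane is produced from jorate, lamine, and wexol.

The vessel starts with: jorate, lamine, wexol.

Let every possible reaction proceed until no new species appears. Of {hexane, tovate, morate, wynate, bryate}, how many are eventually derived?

hexane would need bryate and lamine (Rx 1), but bryate never forms.
No rule produces tovate, and it is not given.
morate would need wexol, wynate, and bryane (Rx 4), but wynate never forms.
wynate would need tovate and bryane (Rx 2), but tovate never forms.
No rule produces bryate, and it is not given.
None of the 5 are reached.

0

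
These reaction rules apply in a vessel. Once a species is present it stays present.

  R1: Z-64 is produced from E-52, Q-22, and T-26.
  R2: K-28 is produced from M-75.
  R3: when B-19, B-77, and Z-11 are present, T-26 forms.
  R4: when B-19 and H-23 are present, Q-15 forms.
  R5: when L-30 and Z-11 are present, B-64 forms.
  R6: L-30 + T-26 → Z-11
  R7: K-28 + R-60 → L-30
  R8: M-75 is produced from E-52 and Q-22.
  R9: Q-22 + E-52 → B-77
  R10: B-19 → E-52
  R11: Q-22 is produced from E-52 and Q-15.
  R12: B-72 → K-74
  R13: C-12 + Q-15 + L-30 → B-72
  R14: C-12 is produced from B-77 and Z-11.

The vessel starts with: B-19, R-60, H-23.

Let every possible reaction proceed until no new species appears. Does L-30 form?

B-19 present → E-52 forms (R10).
B-19 and H-23 present → Q-15 forms (R4).
E-52 and Q-15 present → Q-22 forms (R11).
E-52 and Q-22 present → M-75 forms (R8).
M-75 present → K-28 forms (R2).
K-28 and R-60 present → L-30 forms (R7).

Yes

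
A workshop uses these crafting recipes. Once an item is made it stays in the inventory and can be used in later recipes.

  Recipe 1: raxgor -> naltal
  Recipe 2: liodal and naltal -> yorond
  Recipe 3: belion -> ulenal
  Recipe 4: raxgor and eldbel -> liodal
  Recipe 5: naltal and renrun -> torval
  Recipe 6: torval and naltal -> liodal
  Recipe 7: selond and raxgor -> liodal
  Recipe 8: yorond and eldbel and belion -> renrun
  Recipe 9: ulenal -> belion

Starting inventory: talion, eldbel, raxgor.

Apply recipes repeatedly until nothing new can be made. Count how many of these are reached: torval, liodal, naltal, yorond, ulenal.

3

raxgor and eldbel -> liodal (Recipe 4).
raxgor -> naltal (Recipe 1).
Using Recipe 2, liodal and naltal make yorond.
torval would need naltal and renrun (Recipe 5), but renrun is never obtained.
liodal: reached.
naltal: reached.
yorond: reached.
ulenal would need belion (Recipe 3), but belion is never obtained.
Reached: liodal, naltal, and yorond — 3 of the 5.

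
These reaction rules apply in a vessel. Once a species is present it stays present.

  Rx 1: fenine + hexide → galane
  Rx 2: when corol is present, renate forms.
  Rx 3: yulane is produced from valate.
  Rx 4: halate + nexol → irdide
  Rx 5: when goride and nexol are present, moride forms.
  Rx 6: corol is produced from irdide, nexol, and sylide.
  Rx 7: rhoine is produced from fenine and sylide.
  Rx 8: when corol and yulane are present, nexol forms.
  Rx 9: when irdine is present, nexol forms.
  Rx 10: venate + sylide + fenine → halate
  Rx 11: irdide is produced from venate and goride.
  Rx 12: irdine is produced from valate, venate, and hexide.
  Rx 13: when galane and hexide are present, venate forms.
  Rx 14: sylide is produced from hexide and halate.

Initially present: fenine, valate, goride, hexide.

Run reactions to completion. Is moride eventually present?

fenine and hexide present → galane forms (Rx 1).
galane and hexide present → venate forms (Rx 13).
valate, venate, and hexide present → irdine forms (Rx 12).
irdine present → nexol forms (Rx 9).
goride and nexol present → moride forms (Rx 5).

Yes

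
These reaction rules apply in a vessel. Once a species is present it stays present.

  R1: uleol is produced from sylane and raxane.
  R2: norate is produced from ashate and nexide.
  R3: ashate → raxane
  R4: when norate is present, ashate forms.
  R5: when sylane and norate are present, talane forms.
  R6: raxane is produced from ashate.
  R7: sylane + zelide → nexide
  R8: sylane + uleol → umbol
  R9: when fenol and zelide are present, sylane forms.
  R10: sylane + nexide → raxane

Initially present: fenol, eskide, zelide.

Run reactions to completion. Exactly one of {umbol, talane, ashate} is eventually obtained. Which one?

fenol and zelide present → sylane forms (R9).
sylane and zelide present → nexide forms (R7).
sylane and nexide present → raxane forms (R10).
sylane and raxane present → uleol forms (R1).
sylane and uleol present → umbol forms (R8).
talane would need sylane and norate (R5), but norate never forms. ashate would need norate (R4), but norate never forms.

umbol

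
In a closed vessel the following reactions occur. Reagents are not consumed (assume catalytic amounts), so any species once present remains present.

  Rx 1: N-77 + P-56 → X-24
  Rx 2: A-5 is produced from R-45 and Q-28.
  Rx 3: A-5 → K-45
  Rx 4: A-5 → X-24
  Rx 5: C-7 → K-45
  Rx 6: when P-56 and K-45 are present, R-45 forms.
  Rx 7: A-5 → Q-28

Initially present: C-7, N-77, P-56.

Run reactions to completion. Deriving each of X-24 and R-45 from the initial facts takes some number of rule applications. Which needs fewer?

X-24: N-77 and P-56 present → X-24 forms (Rx 1). [1 rule application]
R-45: C-7 present → K-45 forms (Rx 5). P-56 and K-45 present → R-45 forms (Rx 6). [2 rule applications]
X-24 needs fewer.

X-24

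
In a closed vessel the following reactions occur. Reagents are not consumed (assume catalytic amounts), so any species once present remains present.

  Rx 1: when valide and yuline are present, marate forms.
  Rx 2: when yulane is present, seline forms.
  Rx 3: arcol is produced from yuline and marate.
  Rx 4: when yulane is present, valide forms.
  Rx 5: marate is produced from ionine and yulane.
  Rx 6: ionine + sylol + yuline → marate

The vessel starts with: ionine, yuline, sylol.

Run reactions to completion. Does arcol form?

Yes

ionine, sylol, and yuline present → marate forms (Rx 6).
yuline and marate present → arcol forms (Rx 3).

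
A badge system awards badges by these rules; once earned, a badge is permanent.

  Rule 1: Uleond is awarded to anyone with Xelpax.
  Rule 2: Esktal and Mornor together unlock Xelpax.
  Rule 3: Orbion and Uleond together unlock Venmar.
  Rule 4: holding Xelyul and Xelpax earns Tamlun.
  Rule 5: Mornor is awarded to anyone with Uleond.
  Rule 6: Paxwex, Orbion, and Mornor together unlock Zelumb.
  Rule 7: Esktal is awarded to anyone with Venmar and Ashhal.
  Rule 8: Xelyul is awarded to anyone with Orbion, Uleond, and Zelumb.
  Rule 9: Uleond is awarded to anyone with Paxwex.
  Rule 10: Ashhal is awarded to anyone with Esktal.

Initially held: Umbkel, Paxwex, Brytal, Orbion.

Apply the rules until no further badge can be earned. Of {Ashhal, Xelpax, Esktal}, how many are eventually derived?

0

Ashhal would need Esktal (Rule 10), but Esktal is never earned.
Xelpax would need Esktal and Mornor (Rule 2), but Esktal is never earned.
Esktal would need Venmar and Ashhal (Rule 7), but Ashhal is never earned.
None of the 3 are reached.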